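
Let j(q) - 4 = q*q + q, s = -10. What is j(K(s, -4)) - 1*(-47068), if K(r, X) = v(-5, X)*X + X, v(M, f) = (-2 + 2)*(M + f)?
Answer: 47084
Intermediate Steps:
v(M, f) = 0 (v(M, f) = 0*(M + f) = 0)
K(r, X) = X (K(r, X) = 0*X + X = 0 + X = X)
j(q) = 4 + q + q² (j(q) = 4 + (q*q + q) = 4 + (q² + q) = 4 + (q + q²) = 4 + q + q²)
j(K(s, -4)) - 1*(-47068) = (4 - 4 + (-4)²) - 1*(-47068) = (4 - 4 + 16) + 47068 = 16 + 47068 = 47084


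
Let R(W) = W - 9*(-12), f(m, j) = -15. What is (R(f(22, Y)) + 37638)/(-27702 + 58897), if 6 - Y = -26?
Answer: 37731/31195 ≈ 1.2095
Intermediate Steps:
Y = 32 (Y = 6 - 1*(-26) = 6 + 26 = 32)
R(W) = 108 + W (R(W) = W + 108 = 108 + W)
(R(f(22, Y)) + 37638)/(-27702 + 58897) = ((108 - 15) + 37638)/(-27702 + 58897) = (93 + 37638)/31195 = 37731*(1/31195) = 37731/31195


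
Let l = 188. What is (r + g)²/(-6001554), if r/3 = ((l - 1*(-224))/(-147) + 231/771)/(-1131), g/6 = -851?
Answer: -5288641249782527997889/1217439349376519811906 ≈ -4.3441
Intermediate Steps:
g = -5106 (g = 6*(-851) = -5106)
r = 94565/14242683 (r = 3*(((188 - 1*(-224))/(-147) + 231/771)/(-1131)) = 3*(((188 + 224)*(-1/147) + 231*(1/771))*(-1/1131)) = 3*((412*(-1/147) + 77/257)*(-1/1131)) = 3*((-412/147 + 77/257)*(-1/1131)) = 3*(-94565/37779*(-1/1131)) = 3*(94565/42728049) = 94565/14242683 ≈ 0.0066395)
(r + g)²/(-6001554) = (94565/14242683 - 5106)²/(-6001554) = (-72723044833/14242683)²*(-1/6001554) = (5288641249782527997889/202854019038489)*(-1/6001554) = -5288641249782527997889/1217439349376519811906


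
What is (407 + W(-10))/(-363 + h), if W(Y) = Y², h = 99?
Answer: -169/88 ≈ -1.9205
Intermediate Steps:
(407 + W(-10))/(-363 + h) = (407 + (-10)²)/(-363 + 99) = (407 + 100)/(-264) = 507*(-1/264) = -169/88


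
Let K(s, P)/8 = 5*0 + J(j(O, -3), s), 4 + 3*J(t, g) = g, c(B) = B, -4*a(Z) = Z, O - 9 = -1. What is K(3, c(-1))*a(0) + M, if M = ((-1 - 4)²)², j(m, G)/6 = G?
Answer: 625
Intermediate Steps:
O = 8 (O = 9 - 1 = 8)
j(m, G) = 6*G
a(Z) = -Z/4
J(t, g) = -4/3 + g/3
K(s, P) = -32/3 + 8*s/3 (K(s, P) = 8*(5*0 + (-4/3 + s/3)) = 8*(0 + (-4/3 + s/3)) = 8*(-4/3 + s/3) = -32/3 + 8*s/3)
M = 625 (M = ((-5)²)² = 25² = 625)
K(3, c(-1))*a(0) + M = (-32/3 + (8/3)*3)*(-¼*0) + 625 = (-32/3 + 8)*0 + 625 = -8/3*0 + 625 = 0 + 625 = 625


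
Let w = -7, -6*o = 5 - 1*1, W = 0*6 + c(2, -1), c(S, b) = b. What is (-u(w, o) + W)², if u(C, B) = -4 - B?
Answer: 49/9 ≈ 5.4444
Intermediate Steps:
W = -1 (W = 0*6 - 1 = 0 - 1 = -1)
o = -⅔ (o = -(5 - 1*1)/6 = -(5 - 1)/6 = -⅙*4 = -⅔ ≈ -0.66667)
(-u(w, o) + W)² = (-(-4 - 1*(-⅔)) - 1)² = (-(-4 + ⅔) - 1)² = (-1*(-10/3) - 1)² = (10/3 - 1)² = (7/3)² = 49/9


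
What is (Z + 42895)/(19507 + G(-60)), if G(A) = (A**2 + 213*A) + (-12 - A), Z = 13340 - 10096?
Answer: 46139/10375 ≈ 4.4471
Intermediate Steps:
Z = 3244
G(A) = -12 + A**2 + 212*A
(Z + 42895)/(19507 + G(-60)) = (3244 + 42895)/(19507 + (-12 + (-60)**2 + 212*(-60))) = 46139/(19507 + (-12 + 3600 - 12720)) = 46139/(19507 - 9132) = 46139/10375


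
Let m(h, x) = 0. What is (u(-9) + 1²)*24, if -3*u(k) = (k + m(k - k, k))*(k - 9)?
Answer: -1272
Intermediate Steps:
u(k) = -k*(-9 + k)/3 (u(k) = -(k + 0)*(k - 9)/3 = -k*(-9 + k)/3)
(u(-9) + 1²)*24 = ((⅓)*(-9)*(9 - 1*(-9)) + 1²)*24 = ((⅓)*(-9)*(9 + 9) + 1)*24 = ((⅓)*(-9)*18 + 1)*24 = (-54 + 1)*24 = -53*24 = -1272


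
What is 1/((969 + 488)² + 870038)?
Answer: 1/2992887 ≈ 3.3413e-7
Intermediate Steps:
1/((969 + 488)² + 870038) = 1/(1457² + 870038) = 1/(2122849 + 870038) = 1/2992887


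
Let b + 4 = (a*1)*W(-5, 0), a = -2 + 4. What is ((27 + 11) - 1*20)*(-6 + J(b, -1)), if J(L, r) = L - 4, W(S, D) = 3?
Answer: -144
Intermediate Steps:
a = 2
b = 2 (b = -4 + (2*1)*3 = -4 + 2*3 = -4 + 6 = 2)
J(L, r) = -4 + L
((27 + 11) - 1*20)*(-6 + J(b, -1)) = ((27 + 11) - 1*20)*(-6 + (-4 + 2)) = (38 - 20)*(-6 - 2) = 18*(-8) = -144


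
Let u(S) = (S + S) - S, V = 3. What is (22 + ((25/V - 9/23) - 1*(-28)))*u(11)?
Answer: 43978/69 ≈ 637.36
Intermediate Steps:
u(S) = S (u(S) = 2*S - S = S)
(22 + ((25/V - 9/23) - 1*(-28)))*u(11) = (22 + ((25/3 - 9/23) - 1*(-28)))*11 = (22 + ((25*(⅓) - 9*1/23) + 28))*11 = (22 + ((25/3 - 9/23) + 28))*11 = (22 + (548/69 + 28))*11 = (22 + 2480/69)*11 = (3998/69)*11 = 43978/69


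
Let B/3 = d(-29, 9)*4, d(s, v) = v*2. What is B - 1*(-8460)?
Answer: 8676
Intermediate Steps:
d(s, v) = 2*v
B = 216 (B = 3*((2*9)*4) = 3*(18*4) = 3*72 = 216)
B - 1*(-8460) = 216 - 1*(-8460) = 216 + 8460 = 8676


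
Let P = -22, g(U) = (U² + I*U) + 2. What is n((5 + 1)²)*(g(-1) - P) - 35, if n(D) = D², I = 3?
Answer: 28477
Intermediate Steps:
g(U) = 2 + U² + 3*U (g(U) = (U² + 3*U) + 2 = 2 + U² + 3*U)
n((5 + 1)²)*(g(-1) - P) - 35 = ((5 + 1)²)²*((2 + (-1)² + 3*(-1)) - 1*(-22)) - 35 = (6²)²*((2 + 1 - 3) + 22) - 35 = 36²*(0 + 22) - 35 = 1296*22 - 35 = 28512 - 35 = 28477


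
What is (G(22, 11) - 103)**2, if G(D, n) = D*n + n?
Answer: 22500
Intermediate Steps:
G(D, n) = n + D*n
(G(22, 11) - 103)**2 = (11*(1 + 22) - 103)**2 = (11*23 - 103)**2 = (253 - 103)**2 = 150**2 = 22500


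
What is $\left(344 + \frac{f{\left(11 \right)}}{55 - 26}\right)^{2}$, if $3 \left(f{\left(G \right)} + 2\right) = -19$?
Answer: $\frac{894189409}{7569} \approx 1.1814 \cdot 10^{5}$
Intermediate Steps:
$f{\left(G \right)} = - \frac{25}{3}$ ($f{\left(G \right)} = -2 + \frac{1}{3} \left(-19\right) = -2 - \frac{19}{3} = - \frac{25}{3}$)
$\left(344 + \frac{f{\left(11 \right)}}{55 - 26}\right)^{2} = \left(344 - \frac{25}{3 \left(55 - 26\right)}\right)^{2} = \left(344 - \frac{25}{3 \cdot 29}\right)^{2} = \left(344 - \frac{25}{87}\right)^{2} = \left(\frac{29903}{87}\right)^{2} = \frac{894189409}{7569}$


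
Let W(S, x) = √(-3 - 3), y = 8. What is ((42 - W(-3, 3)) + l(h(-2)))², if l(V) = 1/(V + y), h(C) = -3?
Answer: 44371/25 - 422*I*√6/5 ≈ 1774.8 - 206.74*I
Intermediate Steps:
l(V) = 1/(8 + V) (l(V) = 1/(V + 8) = 1/(8 + V))
W(S, x) = I*√6 (W(S, x) = √(-6) = I*√6)
((42 - W(-3, 3)) + l(h(-2)))² = ((42 - I*√6) + 1/(8 - 3))² = ((42 - I*√6) + 1/5)² = ((42 - I*√6) + ⅕)² = (211/5 - I*√6)²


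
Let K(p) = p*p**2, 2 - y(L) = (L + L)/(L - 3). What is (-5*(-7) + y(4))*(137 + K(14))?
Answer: 83549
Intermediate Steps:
y(L) = 2 - 2*L/(-3 + L) (y(L) = 2 - (L + L)/(L - 3) = 2 - 2*L/(-3 + L))
K(p) = p**3
(-5*(-7) + y(4))*(137 + K(14)) = (-5*(-7) - 6/(-3 + 4))*(137 + 14**3) = (35 - 6/1)*(137 + 2744) = (35 - 6*1)*2881 = (35 - 6)*2881 = 29*2881 = 83549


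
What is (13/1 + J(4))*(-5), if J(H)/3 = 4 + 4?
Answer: -185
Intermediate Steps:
J(H) = 24 (J(H) = 3*(4 + 4) = 3*8 = 24)
(13/1 + J(4))*(-5) = (13/1 + 24)*(-5) = (13*1 + 24)*(-5) = (13 + 24)*(-5) = 37*(-5) = -185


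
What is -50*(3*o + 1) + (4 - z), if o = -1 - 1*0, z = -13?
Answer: 117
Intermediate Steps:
o = -1 (o = -1 + 0 = -1)
-50*(3*o + 1) + (4 - z) = -50*(3*(-1) + 1) + (4 - 1*(-13)) = -50*(-3 + 1) + (4 + 13) = -50*(-2) + 17 = 100 + 17 = 117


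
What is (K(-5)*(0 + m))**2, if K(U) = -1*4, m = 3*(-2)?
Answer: 576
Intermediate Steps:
m = -6
K(U) = -4
(K(-5)*(0 + m))**2 = (-4*(0 - 6))**2 = (-4*(-6))**2 = 24**2 = 576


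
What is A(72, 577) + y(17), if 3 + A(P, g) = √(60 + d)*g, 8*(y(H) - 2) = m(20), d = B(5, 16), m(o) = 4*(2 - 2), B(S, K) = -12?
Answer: -1 + 2308*√3 ≈ 3996.6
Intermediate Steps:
m(o) = 0 (m(o) = 4*0 = 0)
d = -12
y(H) = 2 (y(H) = 2 + (⅛)*0 = 2 + 0 = 2)
A(P, g) = -3 + 4*g*√3 (A(P, g) = -3 + √(60 - 12)*g = -3 + √48*g = -3 + (4*√3)*g = -3 + 4*g*√3)
A(72, 577) + y(17) = (-3 + 4*577*√3) + 2 = (-3 + 2308*√3) + 2 = -1 + 2308*√3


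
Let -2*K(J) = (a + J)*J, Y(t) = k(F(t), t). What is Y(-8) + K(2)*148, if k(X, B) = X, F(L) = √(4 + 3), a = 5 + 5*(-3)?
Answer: 1184 + √7 ≈ 1186.6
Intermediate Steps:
a = -10 (a = 5 - 15 = -10)
F(L) = √7
Y(t) = √7
K(J) = -J*(-10 + J)/2 (K(J) = -(-10 + J)*J/2 = -J*(-10 + J)/2)
Y(-8) + K(2)*148 = √7 + ((½)*2*(10 - 1*2))*148 = √7 + ((½)*2*(10 - 2))*148 = √7 + ((½)*2*8)*148 = √7 + 8*148 = √7 + 1184 = 1184 + √7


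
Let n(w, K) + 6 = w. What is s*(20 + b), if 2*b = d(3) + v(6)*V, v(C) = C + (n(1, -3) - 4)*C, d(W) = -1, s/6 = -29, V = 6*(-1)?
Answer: -28449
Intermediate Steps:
V = -6
n(w, K) = -6 + w
s = -174 (s = 6*(-29) = -174)
v(C) = -8*C (v(C) = C + ((-6 + 1) - 4)*C = C + (-5 - 4)*C = C - 9*C = -8*C)
b = 287/2 (b = (-1 - 8*6*(-6))/2 = (-1 - 48*(-6))/2 = (-1 + 288)/2 = (½)*287 = 287/2 ≈ 143.50)
s*(20 + b) = -174*(20 + 287/2) = -174*327/2 = -28449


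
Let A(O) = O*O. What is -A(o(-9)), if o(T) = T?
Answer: -81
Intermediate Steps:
A(O) = O**2
-A(o(-9)) = -1*(-9)**2 = -1*81 = -81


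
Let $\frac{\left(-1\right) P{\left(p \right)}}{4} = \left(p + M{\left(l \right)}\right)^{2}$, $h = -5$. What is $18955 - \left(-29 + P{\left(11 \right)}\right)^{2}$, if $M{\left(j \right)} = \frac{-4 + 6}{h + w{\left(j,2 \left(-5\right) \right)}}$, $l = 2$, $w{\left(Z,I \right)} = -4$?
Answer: $- \frac{1474436470}{6561} \approx -2.2473 \cdot 10^{5}$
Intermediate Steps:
$M{\left(j \right)} = - \frac{2}{9}$ ($M{\left(j \right)} = \frac{-4 + 6}{-5 - 4} = \frac{2}{-9} = 2 \left(- \frac{1}{9}\right) = - \frac{2}{9}$)
$P{\left(p \right)} = - 4 \left(- \frac{2}{9} + p\right)^{2}$ ($P{\left(p \right)} = - 4 \left(p - \frac{2}{9}\right)^{2} = - 4 \left(- \frac{2}{9} + p\right)^{2}$)
$18955 - \left(-29 + P{\left(11 \right)}\right)^{2} = 18955 - \left(-29 - \frac{4 \left(-2 + 9 \cdot 11\right)^{2}}{81}\right)^{2} = 18955 - \left(-29 - \frac{4 \left(-2 + 99\right)^{2}}{81}\right)^{2} = 18955 - \left(-29 - \frac{4 \cdot 97^{2}}{81}\right)^{2} = 18955 - \left(-29 - \frac{37636}{81}\right)^{2} = 18955 - \left(- \frac{39985}{81}\right)^{2} = 18955 - \frac{1598800225}{6561} = - \frac{1474436470}{6561}$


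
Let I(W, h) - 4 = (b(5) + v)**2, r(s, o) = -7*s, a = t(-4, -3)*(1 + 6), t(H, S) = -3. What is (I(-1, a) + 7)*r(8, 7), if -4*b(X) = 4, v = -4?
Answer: -2016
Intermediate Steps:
b(X) = -1 (b(X) = -1/4*4 = -1)
a = -21 (a = -3*(1 + 6) = -3*7 = -21)
I(W, h) = 29 (I(W, h) = 4 + (-1 - 4)**2 = 4 + (-5)**2 = 4 + 25 = 29)
(I(-1, a) + 7)*r(8, 7) = (29 + 7)*(-7*8) = 36*(-56) = -2016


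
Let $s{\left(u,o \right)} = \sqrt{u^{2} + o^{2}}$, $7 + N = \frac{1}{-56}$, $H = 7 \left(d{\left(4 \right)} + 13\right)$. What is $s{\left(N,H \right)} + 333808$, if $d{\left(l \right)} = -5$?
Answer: $333808 + \frac{\sqrt{9988945}}{56} \approx 3.3386 \cdot 10^{5}$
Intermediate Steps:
$H = 56$ ($H = 7 \left(-5 + 13\right) = 7 \cdot 8 = 56$)
$N = - \frac{393}{56}$ ($N = -7 + \frac{1}{-56} = -7 - \frac{1}{56} = - \frac{393}{56} \approx -7.0179$)
$s{\left(u,o \right)} = \sqrt{o^{2} + u^{2}}$
$s{\left(N,H \right)} + 333808 = \sqrt{56^{2} + \left(- \frac{393}{56}\right)^{2}} + 333808 = \sqrt{3136 + \frac{154449}{3136}} + 333808 = \sqrt{\frac{9988945}{3136}} + 333808 = \frac{\sqrt{9988945}}{56} + 333808 = 333808 + \frac{\sqrt{9988945}}{56}$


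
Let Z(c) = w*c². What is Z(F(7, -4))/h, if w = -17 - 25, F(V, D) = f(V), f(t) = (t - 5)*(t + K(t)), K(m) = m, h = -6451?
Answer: 32928/6451 ≈ 5.1043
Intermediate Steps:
f(t) = 2*t*(-5 + t) (f(t) = (t - 5)*(t + t) = (-5 + t)*(2*t) = 2*t*(-5 + t))
F(V, D) = 2*V*(-5 + V)
w = -42
Z(c) = -42*c²
Z(F(7, -4))/h = -42*196*(-5 + 7)²/(-6451) = -42*(2*7*2)²*(-1/6451) = -42*28²*(-1/6451) = -42*784*(-1/6451) = -32928*(-1/6451) = 32928/6451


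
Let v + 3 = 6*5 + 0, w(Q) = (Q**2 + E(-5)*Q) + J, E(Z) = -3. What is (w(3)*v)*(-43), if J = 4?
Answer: -4644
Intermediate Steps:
w(Q) = 4 + Q**2 - 3*Q (w(Q) = (Q**2 - 3*Q) + 4 = 4 + Q**2 - 3*Q)
v = 27 (v = -3 + (6*5 + 0) = -3 + (30 + 0) = -3 + 30 = 27)
(w(3)*v)*(-43) = ((4 + 3**2 - 3*3)*27)*(-43) = ((4 + 9 - 9)*27)*(-43) = (4*27)*(-43) = 108*(-43) = -4644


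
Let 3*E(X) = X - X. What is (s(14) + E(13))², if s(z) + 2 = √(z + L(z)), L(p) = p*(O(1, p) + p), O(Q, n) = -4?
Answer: (2 - √154)² ≈ 108.36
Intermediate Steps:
E(X) = 0 (E(X) = (X - X)/3 = (⅓)*0 = 0)
L(p) = p*(-4 + p)
s(z) = -2 + √(z + z*(-4 + z))
(s(14) + E(13))² = ((-2 + √(14*(-3 + 14))) + 0)² = ((-2 + √(14*11)) + 0)² = ((-2 + √154) + 0)² = (-2 + √154)²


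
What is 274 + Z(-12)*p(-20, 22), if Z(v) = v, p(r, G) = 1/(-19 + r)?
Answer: 3566/13 ≈ 274.31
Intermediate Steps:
274 + Z(-12)*p(-20, 22) = 274 - 12/(-19 - 20) = 274 - 12/(-39) = 274 - 12*(-1/39) = 274 + 4/13 = 3566/13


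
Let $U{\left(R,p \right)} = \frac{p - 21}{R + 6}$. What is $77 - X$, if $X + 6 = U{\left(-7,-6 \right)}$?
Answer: $56$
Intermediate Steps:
$U{\left(R,p \right)} = \frac{-21 + p}{6 + R}$
$X = 21$ ($X = -6 + \frac{-21 - 6}{6 - 7} = -6 + \frac{1}{-1} \left(-27\right) = -6 - -27 = -6 + 27 = 21$)
$77 - X = 77 - 21 = 56$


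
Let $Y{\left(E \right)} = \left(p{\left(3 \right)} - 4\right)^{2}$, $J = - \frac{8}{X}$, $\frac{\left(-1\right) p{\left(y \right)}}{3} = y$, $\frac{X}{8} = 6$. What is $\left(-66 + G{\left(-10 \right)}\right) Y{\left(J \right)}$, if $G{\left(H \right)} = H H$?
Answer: $5746$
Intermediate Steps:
$X = 48$ ($X = 8 \cdot 6 = 48$)
$p{\left(y \right)} = - 3 y$
$G{\left(H \right)} = H^{2}$
$J = - \frac{1}{6}$ ($J = - \frac{8}{48} = \left(-8\right) \frac{1}{48} = - \frac{1}{6} \approx -0.16667$)
$Y{\left(E \right)} = 169$ ($Y{\left(E \right)} = \left(\left(-3\right) 3 - 4\right)^{2} = \left(-9 - 4\right)^{2} = \left(-13\right)^{2} = 169$)
$\left(-66 + G{\left(-10 \right)}\right) Y{\left(J \right)} = \left(-66 + \left(-10\right)^{2}\right) 169 = \left(-66 + 100\right) 169 = 34 \cdot 169 = 5746$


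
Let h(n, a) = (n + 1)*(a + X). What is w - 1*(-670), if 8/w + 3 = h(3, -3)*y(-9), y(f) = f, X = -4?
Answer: 166838/249 ≈ 670.03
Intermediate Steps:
h(n, a) = (1 + n)*(-4 + a) (h(n, a) = (n + 1)*(a - 4) = (1 + n)*(-4 + a))
w = 8/249 (w = 8/(-3 + (-4 - 3 - 4*3 - 3*3)*(-9)) = 8/(-3 + (-4 - 3 - 12 - 9)*(-9)) = 8/(-3 - 28*(-9)) = 8/(-3 + 252) = 8/249 ≈ 0.032129)
w - 1*(-670) = 8/249 - 1*(-670) = 8/249 + 670 = 166838/249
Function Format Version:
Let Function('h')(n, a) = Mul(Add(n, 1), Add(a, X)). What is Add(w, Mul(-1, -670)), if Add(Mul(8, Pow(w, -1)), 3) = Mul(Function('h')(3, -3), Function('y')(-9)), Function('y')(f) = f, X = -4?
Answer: Rational(166838, 249) ≈ 670.03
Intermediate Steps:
Function('h')(n, a) = Mul(Add(1, n), Add(-4, a)) (Function('h')(n, a) = Mul(Add(n, 1), Add(a, -4)) = Mul(Add(1, n), Add(-4, a)))
w = Rational(8, 249) (w = Mul(8, Pow(Add(-3, Mul(Add(-4, -3, Mul(-4, 3), Mul(-3, 3)), -9)), -1)) = Mul(8, Pow(Add(-3, Mul(Add(-4, -3, -12, -9), -9)), -1)) = Mul(8, Pow(Add(-3, Mul(-28, -9)), -1)) = Mul(8, Pow(Add(-3, 252), -1)) = Mul(8, Pow(249, -1)) = Mul(8, Rational(1, 249)) = Rational(8, 249) ≈ 0.032129)
Add(w, Mul(-1, -670)) = Add(Rational(8, 249), Mul(-1, -670)) = Add(Rational(8, 249), 670) = Rational(166838, 249)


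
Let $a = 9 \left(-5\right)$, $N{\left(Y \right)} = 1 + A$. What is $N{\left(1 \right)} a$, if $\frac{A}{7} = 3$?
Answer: $-990$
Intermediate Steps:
$A = 21$ ($A = 7 \cdot 3 = 21$)
$N{\left(Y \right)} = 22$ ($N{\left(Y \right)} = 1 + 21 = 22$)
$a = -45$
$N{\left(1 \right)} a = 22 \left(-45\right) = -990$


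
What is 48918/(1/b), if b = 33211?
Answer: 1624615698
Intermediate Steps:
48918/(1/b) = 48918/(1/33211) = 48918*33211 = 1624615698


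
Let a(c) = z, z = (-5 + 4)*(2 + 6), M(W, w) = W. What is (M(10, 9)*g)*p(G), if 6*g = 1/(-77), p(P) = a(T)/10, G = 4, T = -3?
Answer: 4/231 ≈ 0.017316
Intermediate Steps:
z = -8 (z = -1*8 = -8)
a(c) = -8
p(P) = -⅘ (p(P) = -8/10 = -8*⅒ = -⅘)
g = -1/462 (g = (⅙)/(-77) = (⅙)*(-1/77) = -1/462 ≈ -0.0021645)
(M(10, 9)*g)*p(G) = (10*(-1/462))*(-⅘) = -5/231*(-⅘) = 4/231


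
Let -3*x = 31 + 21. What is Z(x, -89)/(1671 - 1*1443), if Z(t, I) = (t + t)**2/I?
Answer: -2704/45657 ≈ -0.059224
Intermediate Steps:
x = -52/3 (x = -(31 + 21)/3 = -1/3*52 = -52/3 ≈ -17.333)
Z(t, I) = 4*t**2/I (Z(t, I) = (2*t)**2/I = (4*t**2)/I = 4*t**2/I)
Z(x, -89)/(1671 - 1*1443) = (4*(-52/3)**2/(-89))/(1671 - 1*1443) = (4*(-1/89)*(2704/9))/(1671 - 1443) = -10816/801/228 = -10816/801*1/228 = -2704/45657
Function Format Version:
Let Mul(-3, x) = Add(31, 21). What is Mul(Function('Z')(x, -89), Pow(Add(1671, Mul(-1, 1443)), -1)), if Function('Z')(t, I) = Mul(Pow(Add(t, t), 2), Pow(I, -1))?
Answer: Rational(-2704, 45657) ≈ -0.059224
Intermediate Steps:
x = Rational(-52, 3) (x = Mul(Rational(-1, 3), Add(31, 21)) = Mul(Rational(-1, 3), 52) = Rational(-52, 3) ≈ -17.333)
Function('Z')(t, I) = Mul(4, Pow(I, -1), Pow(t, 2)) (Function('Z')(t, I) = Mul(Pow(Mul(2, t), 2), Pow(I, -1)) = Mul(Mul(4, Pow(t, 2)), Pow(I, -1)) = Mul(4, Pow(I, -1), Pow(t, 2)))
Mul(Function('Z')(x, -89), Pow(Add(1671, Mul(-1, 1443)), -1)) = Mul(Mul(4, Pow(-89, -1), Pow(Rational(-52, 3), 2)), Pow(Add(1671, Mul(-1, 1443)), -1)) = Mul(Mul(4, Rational(-1, 89), Rational(2704, 9)), Pow(Add(1671, -1443), -1)) = Mul(Rational(-10816, 801), Pow(228, -1)) = Mul(Rational(-10816, 801), Rational(1, 228)) = Rational(-2704, 45657)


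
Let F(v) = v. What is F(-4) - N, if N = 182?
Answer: -186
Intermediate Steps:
F(-4) - N = -4 - 1*182 = -4 - 182 = -186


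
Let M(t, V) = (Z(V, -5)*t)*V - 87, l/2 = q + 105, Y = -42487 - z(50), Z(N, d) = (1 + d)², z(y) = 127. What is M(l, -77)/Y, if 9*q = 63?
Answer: 21235/3278 ≈ 6.4780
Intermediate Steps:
q = 7 (q = (⅑)*63 = 7)
Y = -42614 (Y = -42487 - 1*127 = -42487 - 127 = -42614)
l = 224 (l = 2*(7 + 105) = 2*112 = 224)
M(t, V) = -87 + 16*V*t (M(t, V) = ((1 - 5)²*t)*V - 87 = ((-4)²*t)*V - 87 = (16*t)*V - 87 = 16*V*t - 87 = -87 + 16*V*t)
M(l, -77)/Y = (-87 + 16*(-77)*224)/(-42614) = (-87 - 275968)*(-1/42614) = -276055*(-1/42614) = 21235/3278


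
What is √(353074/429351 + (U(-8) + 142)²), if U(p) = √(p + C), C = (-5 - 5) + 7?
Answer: √(3715201585718727 + 52353207861084*I*√11)/429351 ≈ 142.0 + 3.3166*I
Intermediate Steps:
C = -3 (C = -10 + 7 = -3)
U(p) = √(-3 + p) (U(p) = √(p - 3) = √(-3 + p))
√(353074/429351 + (U(-8) + 142)²) = √(353074/429351 + (√(-3 - 8) + 142)²) = √(353074*(1/429351) + (√(-11) + 142)²) = √(353074/429351 + (I*√11 + 142)²) = √(353074/429351 + (142 + I*√11)²)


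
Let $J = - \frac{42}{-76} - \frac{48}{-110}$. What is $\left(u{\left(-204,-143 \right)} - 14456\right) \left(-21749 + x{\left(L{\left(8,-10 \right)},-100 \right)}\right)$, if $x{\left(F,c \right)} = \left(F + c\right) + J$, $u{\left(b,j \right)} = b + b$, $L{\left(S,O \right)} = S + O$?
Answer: $\frac{339393598936}{1045} \approx 3.2478 \cdot 10^{8}$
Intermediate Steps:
$L{\left(S,O \right)} = O + S$
$J = \frac{2067}{2090}$ ($J = \left(-42\right) \left(- \frac{1}{76}\right) - - \frac{24}{55} = \frac{21}{38} + \frac{24}{55} = \frac{2067}{2090} \approx 0.989$)
$u{\left(b,j \right)} = 2 b$
$x{\left(F,c \right)} = \frac{2067}{2090} + F + c$ ($x{\left(F,c \right)} = \left(F + c\right) + \frac{2067}{2090} = \frac{2067}{2090} + F + c$)
$\left(u{\left(-204,-143 \right)} - 14456\right) \left(-21749 + x{\left(L{\left(8,-10 \right)},-100 \right)}\right) = \left(2 \left(-204\right) - 14456\right) \left(-21749 + \left(\frac{2067}{2090} + \left(-10 + 8\right) - 100\right)\right) = \left(-408 - 14456\right) \left(-21749 - \frac{211113}{2090}\right) = - 14864 \left(-21749 - \frac{211113}{2090}\right) = \left(-14864\right) \left(- \frac{45666523}{2090}\right) = \frac{339393598936}{1045}$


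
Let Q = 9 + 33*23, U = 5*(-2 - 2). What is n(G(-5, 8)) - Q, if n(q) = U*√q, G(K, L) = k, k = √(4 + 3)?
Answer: -768 - 20*7^(¼) ≈ -800.53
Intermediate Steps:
U = -20 (U = 5*(-4) = -20)
k = √7 ≈ 2.6458
G(K, L) = √7
n(q) = -20*√q
Q = 768 (Q = 9 + 759 = 768)
n(G(-5, 8)) - Q = -20*7^(¼) - 1*768 = -20*7^(¼) - 768 = -768 - 20*7^(¼)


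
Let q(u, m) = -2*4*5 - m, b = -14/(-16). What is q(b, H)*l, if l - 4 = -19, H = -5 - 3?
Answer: 480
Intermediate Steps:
b = 7/8 (b = -14*(-1/16) = 7/8 ≈ 0.87500)
H = -8
l = -15 (l = 4 - 19 = -15)
q(u, m) = -40 - m (q(u, m) = -8*5 - m = -40 - m)
q(b, H)*l = (-40 - 1*(-8))*(-15) = (-40 + 8)*(-15) = -32*(-15) = 480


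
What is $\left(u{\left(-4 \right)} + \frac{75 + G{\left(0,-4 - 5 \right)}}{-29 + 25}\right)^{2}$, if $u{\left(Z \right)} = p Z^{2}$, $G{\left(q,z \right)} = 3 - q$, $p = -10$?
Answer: $\frac{128881}{4} \approx 32220.0$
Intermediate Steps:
$u{\left(Z \right)} = - 10 Z^{2}$
$\left(u{\left(-4 \right)} + \frac{75 + G{\left(0,-4 - 5 \right)}}{-29 + 25}\right)^{2} = \left(- 10 \left(-4\right)^{2} + \frac{75 + \left(3 - 0\right)}{-29 + 25}\right)^{2} = \left(\left(-10\right) 16 + \frac{75 + \left(3 + 0\right)}{-4}\right)^{2} = \left(-160 + \left(75 + 3\right) \left(- \frac{1}{4}\right)\right)^{2} = \left(-160 + 78 \left(- \frac{1}{4}\right)\right)^{2} = \left(-160 - \frac{39}{2}\right)^{2} = \left(- \frac{359}{2}\right)^{2} = \frac{128881}{4}$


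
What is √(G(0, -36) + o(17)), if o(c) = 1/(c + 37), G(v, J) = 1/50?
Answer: √78/45 ≈ 0.19626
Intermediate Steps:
G(v, J) = 1/50
o(c) = 1/(37 + c)
√(G(0, -36) + o(17)) = √(1/50 + 1/(37 + 17)) = √(1/50 + 1/54) = √(26/675) = √78/45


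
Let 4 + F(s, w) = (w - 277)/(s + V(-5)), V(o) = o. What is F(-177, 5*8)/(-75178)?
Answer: 491/13682396 ≈ 3.5886e-5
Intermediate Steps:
F(s, w) = -4 + (-277 + w)/(-5 + s) (F(s, w) = -4 + (w - 277)/(s - 5) = -4 + (-277 + w)/(-5 + s))
F(-177, 5*8)/(-75178) = ((-257 + 5*8 - 4*(-177))/(-5 - 177))/(-75178) = ((-257 + 40 + 708)/(-182))*(-1/75178) = -1/182*491*(-1/75178) = -491/182*(-1/75178) = 491/13682396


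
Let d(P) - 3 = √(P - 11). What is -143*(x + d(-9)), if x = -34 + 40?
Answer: -1287 - 286*I*√5 ≈ -1287.0 - 639.52*I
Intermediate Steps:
x = 6
d(P) = 3 + √(-11 + P) (d(P) = 3 + √(P - 11) = 3 + √(-11 + P))
-143*(x + d(-9)) = -143*(6 + (3 + √(-11 - 9))) = -143*(6 + (3 + √(-20))) = -143*(6 + (3 + 2*I*√5)) = -143*(9 + 2*I*√5) = -1287 - 286*I*√5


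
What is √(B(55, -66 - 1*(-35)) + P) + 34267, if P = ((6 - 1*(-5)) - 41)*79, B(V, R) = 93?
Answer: 34267 + 3*I*√253 ≈ 34267.0 + 47.718*I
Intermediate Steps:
P = -2370 (P = ((6 + 5) - 41)*79 = (11 - 41)*79 = -30*79 = -2370)
√(B(55, -66 - 1*(-35)) + P) + 34267 = √(93 - 2370) + 34267 = √(-2277) + 34267 = 3*I*√253 + 34267 = 34267 + 3*I*√253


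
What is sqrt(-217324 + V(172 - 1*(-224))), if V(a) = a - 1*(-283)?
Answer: I*sqrt(216645) ≈ 465.45*I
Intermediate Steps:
V(a) = 283 + a (V(a) = a + 283 = 283 + a)
sqrt(-217324 + V(172 - 1*(-224))) = sqrt(-217324 + (283 + (172 - 1*(-224)))) = sqrt(-217324 + (283 + (172 + 224))) = sqrt(-217324 + (283 + 396)) = sqrt(-217324 + 679) = sqrt(-216645) = I*sqrt(216645)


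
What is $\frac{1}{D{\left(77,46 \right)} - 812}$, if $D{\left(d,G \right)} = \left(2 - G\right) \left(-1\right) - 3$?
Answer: $- \frac{1}{771} \approx -0.001297$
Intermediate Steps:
$D{\left(d,G \right)} = -5 + G$ ($D{\left(d,G \right)} = \left(-2 + G\right) - 3 = -5 + G$)
$\frac{1}{D{\left(77,46 \right)} - 812} = \frac{1}{\left(-5 + 46\right) - 812} = \frac{1}{41 - 812} = \frac{1}{-771} = - \frac{1}{771}$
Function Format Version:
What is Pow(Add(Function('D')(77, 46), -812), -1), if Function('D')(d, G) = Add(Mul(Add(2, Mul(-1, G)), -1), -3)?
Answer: Rational(-1, 771) ≈ -0.0012970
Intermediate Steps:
Function('D')(d, G) = Add(-5, G) (Function('D')(d, G) = Add(Add(-2, G), -3) = Add(-5, G))
Pow(Add(Function('D')(77, 46), -812), -1) = Pow(Add(Add(-5, 46), -812), -1) = Pow(Add(41, -812), -1) = Pow(-771, -1) = Rational(-1, 771)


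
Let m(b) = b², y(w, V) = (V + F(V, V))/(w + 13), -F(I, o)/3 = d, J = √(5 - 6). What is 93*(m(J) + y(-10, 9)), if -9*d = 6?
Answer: 248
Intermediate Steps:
d = -⅔ (d = -⅑*6 = -⅔ ≈ -0.66667)
J = I (J = √(-1) = I ≈ 1.0*I)
F(I, o) = 2 (F(I, o) = -3*(-⅔) = 2)
y(w, V) = (2 + V)/(13 + w) (y(w, V) = (V + 2)/(w + 13) = (2 + V)/(13 + w))
93*(m(J) + y(-10, 9)) = 93*(I² + (2 + 9)/(13 - 10)) = 93*(-1 + 11/3) = 93*(8/3) = 248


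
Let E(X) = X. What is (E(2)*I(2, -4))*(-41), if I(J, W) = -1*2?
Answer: 164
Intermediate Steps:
I(J, W) = -2
(E(2)*I(2, -4))*(-41) = (2*(-2))*(-41) = -4*(-41) = 164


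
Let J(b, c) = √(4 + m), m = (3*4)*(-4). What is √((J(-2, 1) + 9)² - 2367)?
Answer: √(-2330 + 36*I*√11) ≈ 1.2364 + 48.286*I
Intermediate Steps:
m = -48 (m = 12*(-4) = -48)
J(b, c) = 2*I*√11 (J(b, c) = √(4 - 48) = √(-44) = 2*I*√11)
√((J(-2, 1) + 9)² - 2367) = √((2*I*√11 + 9)² - 2367) = √((9 + 2*I*√11)² - 2367) = √(-2367 + (9 + 2*I*√11)²)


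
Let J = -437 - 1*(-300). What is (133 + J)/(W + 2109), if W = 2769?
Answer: -2/2439 ≈ -0.00082001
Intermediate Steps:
J = -137 (J = -437 + 300 = -137)
(133 + J)/(W + 2109) = (133 - 137)/(2769 + 2109) = -4/4878 = -4*1/4878 = -2/2439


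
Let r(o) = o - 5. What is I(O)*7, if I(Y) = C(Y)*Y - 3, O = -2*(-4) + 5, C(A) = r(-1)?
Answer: -567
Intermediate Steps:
r(o) = -5 + o
C(A) = -6 (C(A) = -5 - 1 = -6)
O = 13 (O = 8 + 5 = 13)
I(Y) = -3 - 6*Y (I(Y) = -6*Y - 3 = -3 - 6*Y)
I(O)*7 = (-3 - 6*13)*7 = (-3 - 78)*7 = -81*7 = -567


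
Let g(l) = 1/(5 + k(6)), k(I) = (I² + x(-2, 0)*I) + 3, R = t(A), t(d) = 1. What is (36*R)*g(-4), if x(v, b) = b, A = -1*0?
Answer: 9/11 ≈ 0.81818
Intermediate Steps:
A = 0
R = 1
k(I) = 3 + I² (k(I) = (I² + 0*I) + 3 = (I² + 0) + 3 = I² + 3 = 3 + I²)
g(l) = 1/44 (g(l) = 1/(5 + (3 + 6²)) = 1/(5 + (3 + 36)) = 1/(5 + 39) = 1/44)
(36*R)*g(-4) = (36*1)*(1/44) = 36*(1/44) = 9/11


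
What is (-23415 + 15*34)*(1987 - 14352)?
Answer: 283220325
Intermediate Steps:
(-23415 + 15*34)*(1987 - 14352) = (-23415 + 510)*(-12365) = -22905*(-12365) = 283220325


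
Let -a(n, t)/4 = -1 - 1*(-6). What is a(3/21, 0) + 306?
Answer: 286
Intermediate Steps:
a(n, t) = -20 (a(n, t) = -4*(-1 - 1*(-6)) = -4*(-1 + 6) = -4*5 = -20)
a(3/21, 0) + 306 = -20 + 306 = 286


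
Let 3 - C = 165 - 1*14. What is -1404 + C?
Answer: -1552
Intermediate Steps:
C = -148 (C = 3 - (165 - 1*14) = 3 - (165 - 14) = 3 - 1*151 = 3 - 151 = -148)
-1404 + C = -1404 - 148 = -1552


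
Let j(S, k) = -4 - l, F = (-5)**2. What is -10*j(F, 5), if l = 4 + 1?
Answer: 90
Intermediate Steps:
F = 25
l = 5
j(S, k) = -9 (j(S, k) = -4 - 1*5 = -4 - 5 = -9)
-10*j(F, 5) = -10*(-9) = 90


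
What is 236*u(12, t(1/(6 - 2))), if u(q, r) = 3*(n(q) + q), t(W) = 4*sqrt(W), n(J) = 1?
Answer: 9204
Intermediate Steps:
u(q, r) = 3 + 3*q (u(q, r) = 3*(1 + q) = 3 + 3*q)
236*u(12, t(1/(6 - 2))) = 236*(3 + 3*12) = 236*(3 + 36) = 236*39 = 9204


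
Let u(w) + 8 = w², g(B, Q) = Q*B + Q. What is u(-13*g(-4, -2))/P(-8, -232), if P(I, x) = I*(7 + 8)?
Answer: -1519/30 ≈ -50.633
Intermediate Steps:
P(I, x) = 15*I (P(I, x) = I*15 = 15*I)
g(B, Q) = Q + B*Q (g(B, Q) = B*Q + Q = Q + B*Q)
u(w) = -8 + w²
u(-13*g(-4, -2))/P(-8, -232) = (-8 + (-(-26)*(1 - 4))²)/((15*(-8))) = (-8 + (-(-26)*(-3))²)/(-120) = (-8 + (-13*6)²)*(-1/120) = (-8 + (-78)²)*(-1/120) = (-8 + 6084)*(-1/120) = 6076*(-1/120) = -1519/30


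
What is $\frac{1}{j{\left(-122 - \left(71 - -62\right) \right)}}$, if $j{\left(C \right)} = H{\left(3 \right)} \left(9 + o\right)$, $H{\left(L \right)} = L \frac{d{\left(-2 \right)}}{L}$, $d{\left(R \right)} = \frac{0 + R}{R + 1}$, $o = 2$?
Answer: $\frac{1}{22} \approx 0.045455$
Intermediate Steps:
$d{\left(R \right)} = \frac{R}{1 + R}$
$H{\left(L \right)} = 2$ ($H{\left(L \right)} = L \frac{\left(-2\right) \frac{1}{1 - 2}}{L} = L \frac{\left(-2\right) \frac{1}{-1}}{L} = L \frac{\left(-2\right) \left(-1\right)}{L} = L \frac{2}{L} = 2$)
$j{\left(C \right)} = 22$ ($j{\left(C \right)} = 2 \left(9 + 2\right) = 2 \cdot 11 = 22$)
$\frac{1}{j{\left(-122 - \left(71 - -62\right) \right)}} = \frac{1}{22}$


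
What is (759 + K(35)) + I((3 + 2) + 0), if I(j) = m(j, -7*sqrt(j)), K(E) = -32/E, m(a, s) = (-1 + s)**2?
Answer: 35143/35 + 14*sqrt(5) ≈ 1035.4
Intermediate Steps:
I(j) = (-1 - 7*sqrt(j))**2
(759 + K(35)) + I((3 + 2) + 0) = (759 - 32/35) + (1 + 7*sqrt((3 + 2) + 0))**2 = (759 - 32*1/35) + (1 + 7*sqrt(5 + 0))**2 = (759 - 32/35) + (1 + 7*sqrt(5))**2 = 26533/35 + (1 + 7*sqrt(5))**2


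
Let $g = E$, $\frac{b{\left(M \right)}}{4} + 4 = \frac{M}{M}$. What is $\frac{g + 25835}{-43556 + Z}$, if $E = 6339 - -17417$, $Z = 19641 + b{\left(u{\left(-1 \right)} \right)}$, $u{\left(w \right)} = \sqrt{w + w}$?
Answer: $- \frac{49591}{23927} \approx -2.0726$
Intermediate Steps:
$u{\left(w \right)} = \sqrt{2} \sqrt{w}$ ($u{\left(w \right)} = \sqrt{2 w} = \sqrt{2} \sqrt{w}$)
$b{\left(M \right)} = -12$ ($b{\left(M \right)} = -16 + 4 \frac{M}{M} = -16 + 4 \cdot 1 = -16 + 4 = -12$)
$Z = 19629$ ($Z = 19641 - 12 = 19629$)
$E = 23756$ ($E = 6339 + 17417 = 23756$)
$g = 23756$
$\frac{g + 25835}{-43556 + Z} = \frac{23756 + 25835}{-43556 + 19629} = \frac{49591}{-23927} = 49591 \left(- \frac{1}{23927}\right) = - \frac{49591}{23927}$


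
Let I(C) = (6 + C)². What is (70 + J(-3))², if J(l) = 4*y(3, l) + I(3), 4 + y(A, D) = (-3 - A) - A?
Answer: 9801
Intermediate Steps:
y(A, D) = -7 - 2*A (y(A, D) = -4 + ((-3 - A) - A) = -4 + (-3 - 2*A) = -7 - 2*A)
J(l) = 29 (J(l) = 4*(-7 - 2*3) + (6 + 3)² = 4*(-7 - 6) + 9² = 4*(-13) + 81 = -52 + 81 = 29)
(70 + J(-3))² = (70 + 29)² = 99² = 9801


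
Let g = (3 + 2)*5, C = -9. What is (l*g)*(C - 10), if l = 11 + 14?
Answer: -11875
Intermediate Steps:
g = 25 (g = 5*5 = 25)
l = 25
(l*g)*(C - 10) = (25*25)*(-9 - 10) = 625*(-19) = -11875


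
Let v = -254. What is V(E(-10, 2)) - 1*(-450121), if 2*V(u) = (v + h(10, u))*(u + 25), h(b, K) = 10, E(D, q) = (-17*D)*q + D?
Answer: 406811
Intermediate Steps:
E(D, q) = D - 17*D*q (E(D, q) = -17*D*q + D = D - 17*D*q)
V(u) = -3050 - 122*u (V(u) = ((-254 + 10)*(u + 25))/2 = (-244*(25 + u))/2 = (-6100 - 244*u)/2 = -3050 - 122*u)
V(E(-10, 2)) - 1*(-450121) = (-3050 - (-1220)*(1 - 17*2)) - 1*(-450121) = (-3050 - (-1220)*(1 - 34)) + 450121 = (-3050 - (-1220)*(-33)) + 450121 = (-3050 - 122*330) + 450121 = (-3050 - 40260) + 450121 = -43310 + 450121 = 406811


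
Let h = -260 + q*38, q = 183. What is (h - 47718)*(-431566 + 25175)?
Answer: 16671784384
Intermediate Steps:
h = 6694 (h = -260 + 183*38 = -260 + 6954 = 6694)
(h - 47718)*(-431566 + 25175) = (6694 - 47718)*(-431566 + 25175) = -41024*(-406391) = 16671784384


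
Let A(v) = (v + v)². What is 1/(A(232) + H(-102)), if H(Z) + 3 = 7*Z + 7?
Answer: 1/214586 ≈ 4.6601e-6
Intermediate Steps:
A(v) = 4*v² (A(v) = (2*v)² = 4*v²)
H(Z) = 4 + 7*Z (H(Z) = -3 + (7*Z + 7) = -3 + (7 + 7*Z) = 4 + 7*Z)
1/(A(232) + H(-102)) = 1/(4*232² + (4 + 7*(-102))) = 1/(4*53824 + (4 - 714)) = 1/(215296 - 710) = 1/214586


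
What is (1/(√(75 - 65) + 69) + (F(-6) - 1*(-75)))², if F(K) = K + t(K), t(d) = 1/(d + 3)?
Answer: 958270661659/203148009 - 1957826*√10/67716003 ≈ 4717.0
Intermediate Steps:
t(d) = 1/(3 + d)
F(K) = K + 1/(3 + K)
(1/(√(75 - 65) + 69) + (F(-6) - 1*(-75)))² = (1/(√(75 - 65) + 69) + ((1 - 6*(3 - 6))/(3 - 6) - 1*(-75)))² = (1/(√10 + 69) + ((1 - 6*(-3))/(-3) + 75))² = (1/(69 + √10) + (-(1 + 18)/3 + 75))² = (1/(69 + √10) + (-⅓*19 + 75))² = (1/(69 + √10) + (-19/3 + 75))² = (1/(69 + √10) + 206/3)² = (206/3 + 1/(69 + √10))²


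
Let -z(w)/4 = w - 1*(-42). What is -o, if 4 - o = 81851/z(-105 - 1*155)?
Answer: 78363/872 ≈ 89.866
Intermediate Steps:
z(w) = -168 - 4*w (z(w) = -4*(w - 1*(-42)) = -4*(w + 42) = -4*(42 + w) = -168 - 4*w)
o = -78363/872 (o = 4 - 81851/(-168 - 4*(-105 - 1*155)) = 4 - 81851/(-168 - 4*(-105 - 155)) = 4 - 81851/(-168 - 4*(-260)) = 4 - 81851/(-168 + 1040) = 4 - 81851/872 = -78363/872 ≈ -89.866)
-o = -1*(-78363/872) = 78363/872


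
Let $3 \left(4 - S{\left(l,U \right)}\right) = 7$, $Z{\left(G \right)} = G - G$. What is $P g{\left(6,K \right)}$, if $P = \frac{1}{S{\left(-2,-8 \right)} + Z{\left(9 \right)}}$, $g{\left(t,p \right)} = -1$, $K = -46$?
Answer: $- \frac{3}{5} \approx -0.6$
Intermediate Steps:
$Z{\left(G \right)} = 0$
$S{\left(l,U \right)} = \frac{5}{3}$ ($S{\left(l,U \right)} = 4 - \frac{7}{3} = \frac{5}{3}$)
$P = \frac{3}{5}$ ($P = \frac{1}{\frac{5}{3} + 0} = \frac{1}{\frac{5}{3}} = \frac{3}{5} \approx 0.6$)
$P g{\left(6,K \right)} = \frac{3}{5} \left(-1\right) = - \frac{3}{5}$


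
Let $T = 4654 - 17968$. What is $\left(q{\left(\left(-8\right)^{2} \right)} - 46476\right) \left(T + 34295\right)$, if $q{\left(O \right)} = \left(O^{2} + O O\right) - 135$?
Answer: $-806069039$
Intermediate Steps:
$T = -13314$
$q{\left(O \right)} = -135 + 2 O^{2}$ ($q{\left(O \right)} = \left(O^{2} + O^{2}\right) - 135 = 2 O^{2} - 135 = -135 + 2 O^{2}$)
$\left(q{\left(\left(-8\right)^{2} \right)} - 46476\right) \left(T + 34295\right) = \left(\left(-135 + 2 \left(\left(-8\right)^{2}\right)^{2}\right) - 46476\right) \left(-13314 + 34295\right) = \left(\left(-135 + 2 \cdot 64^{2}\right) - 46476\right) 20981 = \left(\left(-135 + 2 \cdot 4096\right) - 46476\right) 20981 = \left(\left(-135 + 8192\right) - 46476\right) 20981 = \left(8057 - 46476\right) 20981 = \left(-38419\right) 20981 = -806069039$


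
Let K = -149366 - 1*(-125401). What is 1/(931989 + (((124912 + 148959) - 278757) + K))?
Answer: 1/903138 ≈ 1.1072e-6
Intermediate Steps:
K = -23965 (K = -149366 + 125401 = -23965)
1/(931989 + (((124912 + 148959) - 278757) + K)) = 1/(931989 + (((124912 + 148959) - 278757) - 23965)) = 1/(931989 + ((273871 - 278757) - 23965)) = 1/(931989 + (-4886 - 23965)) = 1/(931989 - 28851) = 1/903138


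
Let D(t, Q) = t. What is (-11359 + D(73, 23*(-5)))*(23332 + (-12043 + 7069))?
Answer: -207188388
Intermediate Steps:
(-11359 + D(73, 23*(-5)))*(23332 + (-12043 + 7069)) = (-11359 + 73)*(23332 + (-12043 + 7069)) = -11286*(23332 - 4974) = -11286*18358 = -207188388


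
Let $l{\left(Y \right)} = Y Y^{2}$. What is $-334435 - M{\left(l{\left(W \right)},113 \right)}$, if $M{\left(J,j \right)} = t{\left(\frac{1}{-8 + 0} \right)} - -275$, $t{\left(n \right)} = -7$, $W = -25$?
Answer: $-334703$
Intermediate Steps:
$l{\left(Y \right)} = Y^{3}$
$M{\left(J,j \right)} = 268$ ($M{\left(J,j \right)} = -7 - -275 = -7 + 275 = 268$)
$-334435 - M{\left(l{\left(W \right)},113 \right)} = -334435 - 268 = -334703$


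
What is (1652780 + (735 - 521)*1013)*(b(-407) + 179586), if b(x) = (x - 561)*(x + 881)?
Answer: -522067710252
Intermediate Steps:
b(x) = (-561 + x)*(881 + x)
(1652780 + (735 - 521)*1013)*(b(-407) + 179586) = (1652780 + (735 - 521)*1013)*((-494241 + (-407)² + 320*(-407)) + 179586) = (1652780 + 214*1013)*((-494241 + 165649 - 130240) + 179586) = (1652780 + 216782)*(-458832 + 179586) = 1869562*(-279246) = -522067710252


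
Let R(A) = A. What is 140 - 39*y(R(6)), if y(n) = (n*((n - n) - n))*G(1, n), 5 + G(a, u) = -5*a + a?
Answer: -12496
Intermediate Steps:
G(a, u) = -5 - 4*a (G(a, u) = -5 + (-5*a + a) = -5 - 4*a)
y(n) = 9*n**2 (y(n) = (n*((n - n) - n))*(-5 - 4*1) = (n*(0 - n))*(-5 - 4) = (n*(-n))*(-9) = -n**2*(-9) = 9*n**2)
140 - 39*y(R(6)) = 140 - 351*6**2 = 140 - 351*36 = 140 - 39*324 = 140 - 12636 = -12496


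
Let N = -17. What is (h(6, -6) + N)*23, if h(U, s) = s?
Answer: -529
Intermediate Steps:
(h(6, -6) + N)*23 = (-6 - 17)*23 = -23*23 = -529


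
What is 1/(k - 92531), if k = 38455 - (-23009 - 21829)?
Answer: -1/9238 ≈ -0.00010825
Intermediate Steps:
k = 83293 (k = 38455 - 1*(-44838) = 38455 + 44838 = 83293)
1/(k - 92531) = 1/(83293 - 92531) = 1/(-9238) = -1/9238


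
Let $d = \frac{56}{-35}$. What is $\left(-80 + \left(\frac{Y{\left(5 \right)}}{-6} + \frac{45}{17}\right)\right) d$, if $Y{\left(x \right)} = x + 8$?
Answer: $\frac{32444}{255} \approx 127.23$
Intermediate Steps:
$Y{\left(x \right)} = 8 + x$
$d = - \frac{8}{5}$ ($d = 56 \left(- \frac{1}{35}\right) = - \frac{8}{5} \approx -1.6$)
$\left(-80 + \left(\frac{Y{\left(5 \right)}}{-6} + \frac{45}{17}\right)\right) d = \left(-80 + \left(\frac{8 + 5}{-6} + \frac{45}{17}\right)\right) \left(- \frac{8}{5}\right) = \left(-80 + \left(13 \left(- \frac{1}{6}\right) + 45 \cdot \frac{1}{17}\right)\right) \left(- \frac{8}{5}\right) = \left(-80 + \left(- \frac{13}{6} + \frac{45}{17}\right)\right) \left(- \frac{8}{5}\right) = \left(-80 + \frac{49}{102}\right) \left(- \frac{8}{5}\right) = \left(- \frac{8111}{102}\right) \left(- \frac{8}{5}\right) = \frac{32444}{255}$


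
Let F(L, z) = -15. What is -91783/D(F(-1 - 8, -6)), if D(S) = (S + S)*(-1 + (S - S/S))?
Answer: -5399/30 ≈ -179.97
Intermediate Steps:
D(S) = 2*S*(-2 + S) (D(S) = (2*S)*(-1 + (S - 1*1)) = (2*S)*(-1 + (S - 1)) = (2*S)*(-1 + (-1 + S)) = (2*S)*(-2 + S) = 2*S*(-2 + S))
-91783/D(F(-1 - 8, -6)) = -91783*(-1/(30*(-2 - 15))) = -91783/(2*(-15)*(-17)) = -91783/510 = -91783*1/510 = -5399/30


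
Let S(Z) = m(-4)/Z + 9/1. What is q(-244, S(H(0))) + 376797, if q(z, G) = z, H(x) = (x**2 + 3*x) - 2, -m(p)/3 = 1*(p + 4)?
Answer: 376553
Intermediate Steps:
m(p) = -12 - 3*p (m(p) = -3*(p + 4) = -3*(4 + p) = -12 - 3*p)
H(x) = -2 + x**2 + 3*x
S(Z) = 9 (S(Z) = (-12 - 3*(-4))/Z + 9/1 = (-12 + 12)/Z + 9*1 = 0/Z + 9 = 0 + 9 = 9)
q(-244, S(H(0))) + 376797 = -244 + 376797 = 376553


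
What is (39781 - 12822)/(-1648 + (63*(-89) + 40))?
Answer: -26959/7215 ≈ -3.7365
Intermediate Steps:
(39781 - 12822)/(-1648 + (63*(-89) + 40)) = 26959/(-1648 + (-5607 + 40)) = 26959/(-1648 - 5567) = 26959/(-7215) = 26959*(-1/7215) = -26959/7215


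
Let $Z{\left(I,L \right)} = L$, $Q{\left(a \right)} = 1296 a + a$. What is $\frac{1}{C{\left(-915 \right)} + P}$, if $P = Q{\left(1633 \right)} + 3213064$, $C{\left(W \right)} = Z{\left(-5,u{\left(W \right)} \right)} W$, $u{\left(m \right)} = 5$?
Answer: $\frac{1}{5326490} \approx 1.8774 \cdot 10^{-7}$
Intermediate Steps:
$Q{\left(a \right)} = 1297 a$
$C{\left(W \right)} = 5 W$
$P = 5331065$ ($P = 1297 \cdot 1633 + 3213064 = 2118001 + 3213064 = 5331065$)
$\frac{1}{C{\left(-915 \right)} + P} = \frac{1}{5 \left(-915\right) + 5331065} = \frac{1}{-4575 + 5331065} = \frac{1}{5326490}$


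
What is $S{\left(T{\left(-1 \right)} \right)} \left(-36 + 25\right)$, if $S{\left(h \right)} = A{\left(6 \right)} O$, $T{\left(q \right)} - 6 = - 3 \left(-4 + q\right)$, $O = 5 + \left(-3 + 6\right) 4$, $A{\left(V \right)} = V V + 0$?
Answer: $-6732$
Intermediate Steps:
$A{\left(V \right)} = V^{2}$ ($A{\left(V \right)} = V^{2} + 0 = V^{2}$)
$O = 17$ ($O = 5 + 3 \cdot 4 = 5 + 12 = 17$)
$T{\left(q \right)} = 18 - 3 q$ ($T{\left(q \right)} = 6 - 3 \left(-4 + q\right) = 6 - \left(-12 + 3 q\right) = 18 - 3 q$)
$S{\left(h \right)} = 612$ ($S{\left(h \right)} = 6^{2} \cdot 17 = 36 \cdot 17 = 612$)
$S{\left(T{\left(-1 \right)} \right)} \left(-36 + 25\right) = 612 \left(-36 + 25\right) = 612 \left(-11\right) = -6732$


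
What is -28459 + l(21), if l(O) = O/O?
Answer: -28458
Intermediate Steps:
l(O) = 1
-28459 + l(21) = -28459 + 1 = -28458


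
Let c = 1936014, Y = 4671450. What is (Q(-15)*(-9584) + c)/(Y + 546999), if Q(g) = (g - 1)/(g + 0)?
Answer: 28886866/78276735 ≈ 0.36904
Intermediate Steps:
Q(g) = (-1 + g)/g
(Q(-15)*(-9584) + c)/(Y + 546999) = (((-1 - 15)/(-15))*(-9584) + 1936014)/(4671450 + 546999) = (-1/15*(-16)*(-9584) + 1936014)/5218449 = ((16/15)*(-9584) + 1936014)*(1/5218449) = (-153344/15 + 1936014)*(1/5218449) = (28886866/15)*(1/5218449) = 28886866/78276735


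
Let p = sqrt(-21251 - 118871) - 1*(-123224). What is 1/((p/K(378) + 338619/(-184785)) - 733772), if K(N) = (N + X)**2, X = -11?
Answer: -50502962521363272480826535/37057706157989586590538766916579 - 511002526783225*I*sqrt(140122)/37057706157989586590538766916579 ≈ -1.3628e-6 - 5.1618e-15*I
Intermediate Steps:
K(N) = (-11 + N)**2 (K(N) = (N - 11)**2 = (-11 + N)**2)
p = 123224 + I*sqrt(140122) (p = sqrt(-140122) + 123224 = I*sqrt(140122) + 123224 = 123224 + I*sqrt(140122) ≈ 1.2322e+5 + 374.33*I)
1/((p/K(378) + 338619/(-184785)) - 733772) = 1/(((123224 + I*sqrt(140122))/((-11 + 378)**2) + 338619/(-184785)) - 733772) = 1/(((123224 + I*sqrt(140122))/(367**2) + 338619*(-1/184785)) - 733772) = 1/(((123224 + I*sqrt(140122))/134689 - 112873/61595) - 733772) = 1/(((123224 + I*sqrt(140122))*(1/134689) - 112873/61595) - 733772) = 1/(((123224/134689 + I*sqrt(140122)/134689) - 112873/61595) - 733772) = 1/((-7612769217/8296168955 + I*sqrt(140122)/134689) - 733772) = 1/(-6087504099217477/8296168955 + I*sqrt(140122)/134689)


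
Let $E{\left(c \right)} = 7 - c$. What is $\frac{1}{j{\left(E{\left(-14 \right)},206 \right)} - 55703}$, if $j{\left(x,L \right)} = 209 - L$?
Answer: $- \frac{1}{55700} \approx -1.7953 \cdot 10^{-5}$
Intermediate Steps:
$\frac{1}{j{\left(E{\left(-14 \right)},206 \right)} - 55703} = \frac{1}{\left(209 - 206\right) - 55703} = \frac{1}{3 - 55703} = \frac{1}{-55700} = - \frac{1}{55700}$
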